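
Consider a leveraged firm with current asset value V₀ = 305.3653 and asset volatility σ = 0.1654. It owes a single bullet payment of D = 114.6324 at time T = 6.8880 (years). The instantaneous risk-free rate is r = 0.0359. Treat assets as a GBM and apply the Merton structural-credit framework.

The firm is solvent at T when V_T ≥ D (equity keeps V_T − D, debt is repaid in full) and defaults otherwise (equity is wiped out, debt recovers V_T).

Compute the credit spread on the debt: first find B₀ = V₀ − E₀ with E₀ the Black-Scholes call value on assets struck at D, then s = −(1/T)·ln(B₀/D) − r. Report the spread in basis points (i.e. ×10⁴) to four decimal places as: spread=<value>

spread=0.7937

d₁ = [ln(V₀/D) + (r + σ²/2)T] / (σ√T)
   = [ln(305.3653/114.6324) + (0.0359 + 0.5·0.1654²)·6.8880] / (0.1654·√6.8880)
   = [0.979778 + 0.341497] / 0.434092 = 3.043766
d₂ = d₁ − σ√T = 3.043766 − 0.434092 = 2.609674
N(d₁) = 0.998832,  N(d₂) = 0.995469,  e^(−rT) = 0.780923
E₀ = V₀·N(d₁) − D·e^(−rT)·N(d₂)
   = 305.3653·0.998832 − 114.6324·0.780923·0.995469 = 215.895191
B₀ = V₀ − E₀ = 305.3653 − 215.895191 = 89.470109
spread = −(1/T)·ln(B₀/D) − r = −(1/6.8880)·ln(89.470109/114.6324) − 0.0359 = 0.00007937
in basis points: 0.00007937 × 10⁴ = 0.7937 bp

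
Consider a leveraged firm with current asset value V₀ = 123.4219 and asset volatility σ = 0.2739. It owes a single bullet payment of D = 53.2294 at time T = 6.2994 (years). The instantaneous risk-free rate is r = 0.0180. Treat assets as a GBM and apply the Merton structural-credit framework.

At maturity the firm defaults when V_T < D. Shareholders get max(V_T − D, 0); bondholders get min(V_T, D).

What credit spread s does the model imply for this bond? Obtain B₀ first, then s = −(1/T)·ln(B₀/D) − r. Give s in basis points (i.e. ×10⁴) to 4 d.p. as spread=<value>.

d₁ = [ln(V₀/D) + (r + σ²/2)T] / (σ√T)
   = [ln(123.4219/53.2294) + (0.0180 + 0.5·0.2739²)·6.2994] / (0.2739·√6.2994)
   = [0.840998 + 0.349684] / 0.687451 = 1.732024
d₂ = d₁ − σ√T = 1.732024 − 0.687451 = 1.044573
N(d₁) = 0.958365,  N(d₂) = 0.851890,  e^(−rT) = 0.892803
E₀ = V₀·N(d₁) − D·e^(−rT)·N(d₂)
   = 123.4219·0.958365 − 53.2294·0.892803·0.851890 = 77.798592
B₀ = V₀ − E₀ = 123.4219 − 77.798592 = 45.623308
spread = −(1/T)·ln(B₀/D) − r = −(1/6.2994)·ln(45.623308/53.2294) − 0.0180 = 0.00647728
in basis points: 0.00647728 × 10⁴ = 64.7728 bp

spread=64.7728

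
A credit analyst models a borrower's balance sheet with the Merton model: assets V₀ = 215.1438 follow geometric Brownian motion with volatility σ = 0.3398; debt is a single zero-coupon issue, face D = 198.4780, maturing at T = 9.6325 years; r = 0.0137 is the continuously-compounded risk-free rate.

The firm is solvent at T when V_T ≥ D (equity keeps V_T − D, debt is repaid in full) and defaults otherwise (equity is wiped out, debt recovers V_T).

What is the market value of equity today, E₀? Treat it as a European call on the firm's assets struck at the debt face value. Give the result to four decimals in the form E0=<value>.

d₁ = [ln(V₀/D) + (r + σ²/2)T] / (σ√T)
   = [ln(215.1438/198.4780) + (0.0137 + 0.5·0.3398²)·9.6325] / (0.3398·√9.6325)
   = [0.080628 + 0.688069] / 1.054612 = 0.728891
d₂ = d₁ − σ√T = 0.728891 − 1.054612 = -0.325722
N(d₁) = 0.766966,  N(d₂) = 0.372317,  e^(−rT) = 0.876371
E₀ = V₀·N(d₁) − D·e^(−rT)·N(d₂)
   = 215.1438·0.766966 − 198.4780·0.876371·0.372317 = 100.246857

E0=100.2469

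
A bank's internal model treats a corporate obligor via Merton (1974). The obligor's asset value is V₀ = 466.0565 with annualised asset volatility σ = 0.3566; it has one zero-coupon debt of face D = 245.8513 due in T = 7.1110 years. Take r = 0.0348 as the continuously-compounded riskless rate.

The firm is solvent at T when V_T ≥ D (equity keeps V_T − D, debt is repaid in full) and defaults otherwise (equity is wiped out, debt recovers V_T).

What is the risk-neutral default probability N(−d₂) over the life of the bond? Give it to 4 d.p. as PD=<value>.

PD=0.3237

d₁ = [ln(V₀/D) + (r + σ²/2)T] / (σ√T)
   = [ln(466.0565/245.8513) + (0.0348 + 0.5·0.3566²)·7.1110] / (0.3566·√7.1110)
   = [0.639580 + 0.699593] / 0.950926 = 1.408283
d₂ = d₁ − σ√T = 1.408283 − 0.950926 = 0.457357
risk-neutral PD = N(−d₂) = N(-0.457357) = 0.323707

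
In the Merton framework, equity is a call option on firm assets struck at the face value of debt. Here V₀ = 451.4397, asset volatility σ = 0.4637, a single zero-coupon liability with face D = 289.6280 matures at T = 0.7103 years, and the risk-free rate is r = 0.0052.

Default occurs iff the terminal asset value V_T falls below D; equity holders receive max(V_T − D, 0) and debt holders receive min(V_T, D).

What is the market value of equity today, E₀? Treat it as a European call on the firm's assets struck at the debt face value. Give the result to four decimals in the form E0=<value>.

d₁ = [ln(V₀/D) + (r + σ²/2)T] / (σ√T)
   = [ln(451.4397/289.6280) + (0.0052 + 0.5·0.4637²)·0.7103] / (0.4637·√0.7103)
   = [0.443844 + 0.080057] / 0.390803 = 1.340577
d₂ = d₁ − σ√T = 1.340577 − 0.390803 = 0.949774
N(d₁) = 0.909971,  N(d₂) = 0.828886,  e^(−rT) = 0.996313
E₀ = V₀·N(d₁) − D·e^(−rT)·N(d₂)
   = 451.4397·0.909971 − 289.6280·0.996313·0.828886 = 171.613429

E0=171.6134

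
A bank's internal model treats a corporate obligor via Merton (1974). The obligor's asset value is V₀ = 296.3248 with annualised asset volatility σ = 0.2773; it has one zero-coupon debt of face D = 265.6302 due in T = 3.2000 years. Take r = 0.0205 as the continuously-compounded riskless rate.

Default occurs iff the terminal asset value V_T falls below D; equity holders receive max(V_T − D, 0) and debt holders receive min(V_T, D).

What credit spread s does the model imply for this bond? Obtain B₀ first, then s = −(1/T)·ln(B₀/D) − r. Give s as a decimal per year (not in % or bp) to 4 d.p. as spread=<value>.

spread=0.0442

d₁ = [ln(V₀/D) + (r + σ²/2)T] / (σ√T)
   = [ln(296.3248/265.6302) + (0.0205 + 0.5·0.2773²)·3.2000] / (0.2773·√3.2000)
   = [0.109351 + 0.188632] / 0.496049 = 0.600713
d₂ = d₁ − σ√T = 0.600713 − 0.496049 = 0.104664
N(d₁) = 0.725985,  N(d₂) = 0.541679,  e^(−rT) = 0.936505
E₀ = V₀·N(d₁) − D·e^(−rT)·N(d₂)
   = 296.3248·0.725985 − 265.6302·0.936505·0.541679 = 80.376976
B₀ = V₀ − E₀ = 296.3248 − 80.376976 = 215.947824
spread = −(1/T)·ln(B₀/D) − r = −(1/3.2000)·ln(215.947824/265.6302) − 0.0205 = 0.04420884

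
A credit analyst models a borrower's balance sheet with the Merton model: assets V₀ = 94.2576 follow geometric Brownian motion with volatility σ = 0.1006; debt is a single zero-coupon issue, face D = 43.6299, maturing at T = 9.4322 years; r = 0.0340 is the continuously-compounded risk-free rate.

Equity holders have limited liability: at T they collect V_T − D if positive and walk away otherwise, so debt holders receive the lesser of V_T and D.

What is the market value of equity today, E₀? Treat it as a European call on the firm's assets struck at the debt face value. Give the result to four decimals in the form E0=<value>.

d₁ = [ln(V₀/D) + (r + σ²/2)T] / (σ√T)
   = [ln(94.2576/43.6299) + (0.0340 + 0.5·0.1006²)·9.4322] / (0.1006·√9.4322)
   = [0.770289 + 0.368423] / 0.308962 = 3.685611
d₂ = d₁ − σ√T = 3.685611 − 0.308962 = 3.376649
N(d₁) = 0.999886,  N(d₂) = 0.999633,  e^(−rT) = 0.725645
E₀ = V₀·N(d₁) − D·e^(−rT)·N(d₂)
   = 94.2576·0.999886 − 43.6299·0.725645·0.999633 = 62.598657

E0=62.5987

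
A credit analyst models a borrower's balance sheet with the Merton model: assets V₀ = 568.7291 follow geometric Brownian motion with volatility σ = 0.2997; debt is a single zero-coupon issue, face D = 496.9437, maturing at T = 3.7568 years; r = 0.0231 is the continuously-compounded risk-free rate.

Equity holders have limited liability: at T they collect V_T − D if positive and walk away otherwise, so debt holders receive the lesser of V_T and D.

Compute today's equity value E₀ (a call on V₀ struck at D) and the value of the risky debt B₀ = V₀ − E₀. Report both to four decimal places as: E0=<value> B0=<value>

d₁ = [ln(V₀/D) + (r + σ²/2)T] / (σ√T)
   = [ln(568.7291/496.9437) + (0.0231 + 0.5·0.2997²)·3.7568] / (0.2997·√3.7568)
   = [0.134927 + 0.255500] / 0.580893 = 0.672117
d₂ = d₁ − σ√T = 0.672117 − 0.580893 = 0.091224
N(d₁) = 0.749245,  N(d₂) = 0.536343,  e^(−rT) = 0.916877
E₀ = V₀·N(d₁) − D·e^(−rT)·N(d₂)
   = 568.7291·0.749245 − 496.9437·0.916877·0.536343 = 181.740427
B₀ = V₀ − E₀ = 568.7291 − 181.740427 = 386.988673

E0=181.7404 B0=386.9887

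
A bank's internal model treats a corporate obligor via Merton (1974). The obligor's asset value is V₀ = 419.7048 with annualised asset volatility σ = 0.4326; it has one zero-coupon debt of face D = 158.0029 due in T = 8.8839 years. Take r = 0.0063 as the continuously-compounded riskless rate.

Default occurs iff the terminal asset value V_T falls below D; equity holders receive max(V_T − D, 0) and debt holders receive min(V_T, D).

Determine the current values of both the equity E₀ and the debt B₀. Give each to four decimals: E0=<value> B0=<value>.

d₁ = [ln(V₀/D) + (r + σ²/2)T] / (σ√T)
   = [ln(419.7048/158.0029) + (0.0063 + 0.5·0.4326²)·8.8839] / (0.4326·√8.8839)
   = [0.976938 + 0.887247] / 1.289402 = 1.445775
d₂ = d₁ − σ√T = 1.445775 − 1.289402 = 0.156373
N(d₁) = 0.925880,  N(d₂) = 0.562131,  e^(−rT) = 0.945569
E₀ = V₀·N(d₁) − D·e^(−rT)·N(d₂)
   = 419.7048·0.925880 − 158.0029·0.945569·0.562131 = 304.612445
B₀ = V₀ − E₀ = 419.7048 − 304.612445 = 115.092355

E0=304.6124 B0=115.0924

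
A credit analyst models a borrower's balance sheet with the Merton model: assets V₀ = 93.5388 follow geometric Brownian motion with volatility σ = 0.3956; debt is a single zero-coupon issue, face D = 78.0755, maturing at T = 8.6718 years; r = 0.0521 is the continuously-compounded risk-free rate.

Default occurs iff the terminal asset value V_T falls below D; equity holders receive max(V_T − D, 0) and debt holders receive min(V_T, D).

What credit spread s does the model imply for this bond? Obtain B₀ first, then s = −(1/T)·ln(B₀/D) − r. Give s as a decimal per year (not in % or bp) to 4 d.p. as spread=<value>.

d₁ = [ln(V₀/D) + (r + σ²/2)T] / (σ√T)
   = [ln(93.5388/78.0755) + (0.0521 + 0.5·0.3956²)·8.6718] / (0.3956·√8.6718)
   = [0.180700 + 1.130366] / 1.164960 = 1.125418
d₂ = d₁ − σ√T = 1.125418 − 1.164960 = -0.039542
N(d₁) = 0.869794,  N(d₂) = 0.484229,  e^(−rT) = 0.636481
E₀ = V₀·N(d₁) − D·e^(−rT)·N(d₂)
   = 93.5388·0.869794 − 78.0755·0.636481·0.484229 = 57.296410
B₀ = V₀ − E₀ = 93.5388 − 57.296410 = 36.242390
spread = −(1/T)·ln(B₀/D) − r = −(1/8.6718)·ln(36.242390/78.0755) − 0.0521 = 0.03639914

spread=0.0364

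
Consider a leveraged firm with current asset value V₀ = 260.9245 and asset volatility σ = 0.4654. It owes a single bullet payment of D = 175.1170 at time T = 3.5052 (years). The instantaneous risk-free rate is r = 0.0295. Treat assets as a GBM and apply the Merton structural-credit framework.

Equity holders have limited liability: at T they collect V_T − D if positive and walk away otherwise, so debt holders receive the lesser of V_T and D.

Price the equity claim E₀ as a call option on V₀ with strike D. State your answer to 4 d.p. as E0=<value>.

d₁ = [ln(V₀/D) + (r + σ²/2)T] / (σ√T)
   = [ln(260.9245/175.1170) + (0.0295 + 0.5·0.4654²)·3.5052] / (0.4654·√3.5052)
   = [0.398777 + 0.483012] / 0.871330 = 1.012002
d₂ = d₁ − σ√T = 1.012002 − 0.871330 = 0.140672
N(d₁) = 0.844232,  N(d₂) = 0.555936,  e^(−rT) = 0.901763
E₀ = V₀·N(d₁) − D·e^(−rT)·N(d₂)
   = 260.9245·0.844232 − 175.1170·0.901763·0.555936 = 132.490660

E0=132.4907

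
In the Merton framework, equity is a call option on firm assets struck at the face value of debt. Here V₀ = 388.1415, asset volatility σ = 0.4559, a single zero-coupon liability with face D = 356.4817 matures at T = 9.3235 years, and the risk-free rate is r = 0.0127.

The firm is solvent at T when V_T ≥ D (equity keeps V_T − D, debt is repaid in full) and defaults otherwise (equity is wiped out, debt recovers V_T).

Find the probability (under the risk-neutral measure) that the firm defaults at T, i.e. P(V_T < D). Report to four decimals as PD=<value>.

d₁ = [ln(V₀/D) + (r + σ²/2)T] / (σ√T)
   = [ln(388.1415/356.4817) + (0.0127 + 0.5·0.4559²)·9.3235] / (0.4559·√9.3235)
   = [0.085087 + 1.087329] / 1.392064 = 0.842214
d₂ = d₁ − σ√T = 0.842214 − 1.392064 = -0.549849
risk-neutral PD = N(−d₂) = N(0.549849) = 0.708789

PD=0.7088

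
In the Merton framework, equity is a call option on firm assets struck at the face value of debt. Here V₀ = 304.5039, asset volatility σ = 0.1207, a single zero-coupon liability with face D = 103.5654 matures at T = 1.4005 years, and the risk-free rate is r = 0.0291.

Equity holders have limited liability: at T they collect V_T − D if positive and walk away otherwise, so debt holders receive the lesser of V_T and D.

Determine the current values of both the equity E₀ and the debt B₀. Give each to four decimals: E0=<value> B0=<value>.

E0=205.0744 B0=99.4295

d₁ = [ln(V₀/D) + (r + σ²/2)T] / (σ√T)
   = [ln(304.5039/103.5654) + (0.0291 + 0.5·0.1207²)·1.4005] / (0.1207·√1.4005)
   = [1.078481 + 0.050956] / 0.142840 = 7.907024
d₂ = d₁ − σ√T = 7.907024 − 0.142840 = 7.764185
N(d₁) = 1.000000,  N(d₂) = 1.000000,  e^(−rT) = 0.960065
E₀ = V₀·N(d₁) − D·e^(−rT)·N(d₂)
   = 304.5039·1.000000 − 103.5654·0.960065·1.000000 = 205.074410
B₀ = V₀ − E₀ = 304.5039 − 205.074410 = 99.429490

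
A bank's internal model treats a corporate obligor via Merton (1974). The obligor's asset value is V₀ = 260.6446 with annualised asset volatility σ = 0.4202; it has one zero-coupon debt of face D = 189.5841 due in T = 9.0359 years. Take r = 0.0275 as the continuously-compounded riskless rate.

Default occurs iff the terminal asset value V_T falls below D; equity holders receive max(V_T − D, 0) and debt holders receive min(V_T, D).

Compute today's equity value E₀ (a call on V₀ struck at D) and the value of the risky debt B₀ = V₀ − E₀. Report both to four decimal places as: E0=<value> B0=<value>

d₁ = [ln(V₀/D) + (r + σ²/2)T] / (σ√T)
   = [ln(260.6446/189.5841) + (0.0275 + 0.5·0.4202²)·9.0359] / (0.4202·√9.0359)
   = [0.318325 + 1.046213] / 1.263112 = 1.080299
d₂ = d₁ − σ√T = 1.080299 − 1.263112 = -0.182813
N(d₁) = 0.859995,  N(d₂) = 0.427472,  e^(−rT) = 0.779980
E₀ = V₀·N(d₁) − D·e^(−rT)·N(d₂)
   = 260.6446·0.859995 − 189.5841·0.779980·0.427472 = 160.942062
B₀ = V₀ − E₀ = 260.6446 − 160.942062 = 99.702538

E0=160.9421 B0=99.7025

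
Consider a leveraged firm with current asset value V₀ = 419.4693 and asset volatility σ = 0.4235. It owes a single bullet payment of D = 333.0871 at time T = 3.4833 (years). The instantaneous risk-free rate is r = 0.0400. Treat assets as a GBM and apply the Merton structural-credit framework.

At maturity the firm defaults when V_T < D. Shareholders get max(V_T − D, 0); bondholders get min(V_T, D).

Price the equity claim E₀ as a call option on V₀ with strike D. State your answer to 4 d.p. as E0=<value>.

E0=184.7959

d₁ = [ln(V₀/D) + (r + σ²/2)T] / (σ√T)
   = [ln(419.4693/333.0871) + (0.0400 + 0.5·0.4235²)·3.4833] / (0.4235·√3.4833)
   = [0.230586 + 0.451701] / 0.790403 = 0.863214
d₂ = d₁ − σ√T = 0.863214 − 0.790403 = 0.072810
N(d₁) = 0.805990,  N(d₂) = 0.529021,  e^(−rT) = 0.869939
E₀ = V₀·N(d₁) − D·e^(−rT)·N(d₂)
   = 419.4693·0.805990 − 333.0871·0.869939·0.529021 = 184.795901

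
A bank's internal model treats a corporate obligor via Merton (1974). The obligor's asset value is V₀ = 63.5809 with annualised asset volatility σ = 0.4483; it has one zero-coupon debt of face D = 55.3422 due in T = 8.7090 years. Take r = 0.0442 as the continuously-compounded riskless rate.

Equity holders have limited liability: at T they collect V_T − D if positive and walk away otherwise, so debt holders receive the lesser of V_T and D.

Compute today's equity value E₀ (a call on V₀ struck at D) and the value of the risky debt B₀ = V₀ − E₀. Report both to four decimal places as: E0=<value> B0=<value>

d₁ = [ln(V₀/D) + (r + σ²/2)T] / (σ√T)
   = [ln(63.5809/55.3422) + (0.0442 + 0.5·0.4483²)·8.7090] / (0.4483·√8.7090)
   = [0.138777 + 1.260074] / 1.322979 = 1.057350
d₂ = d₁ − σ√T = 1.057350 − 1.322979 = -0.265629
N(d₁) = 0.854824,  N(d₂) = 0.395263,  e^(−rT) = 0.680493
E₀ = V₀·N(d₁) − D·e^(−rT)·N(d₂)
   = 63.5809·0.854824 − 55.3422·0.680493·0.395263 = 39.464904
B₀ = V₀ − E₀ = 63.5809 − 39.464904 = 24.115996

E0=39.4649 B0=24.1160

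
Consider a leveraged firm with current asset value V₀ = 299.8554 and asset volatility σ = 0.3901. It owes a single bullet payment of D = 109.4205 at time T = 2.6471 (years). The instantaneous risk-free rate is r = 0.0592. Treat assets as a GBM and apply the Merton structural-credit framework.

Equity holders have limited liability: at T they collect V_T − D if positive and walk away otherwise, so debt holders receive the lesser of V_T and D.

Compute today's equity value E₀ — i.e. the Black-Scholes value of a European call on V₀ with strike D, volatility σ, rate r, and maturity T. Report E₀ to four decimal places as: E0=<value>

d₁ = [ln(V₀/D) + (r + σ²/2)T] / (σ√T)
   = [ln(299.8554/109.4205) + (0.0592 + 0.5·0.3901²)·2.6471] / (0.3901·√2.6471)
   = [1.008102 + 0.358124] / 0.634689 = 2.152590
d₂ = d₁ − σ√T = 2.152590 − 0.634689 = 1.517901
N(d₁) = 0.984325,  N(d₂) = 0.935480,  e^(−rT) = 0.854953
E₀ = V₀·N(d₁) − D·e^(−rT)·N(d₂)
   = 299.8554·0.984325 − 109.4205·0.854953·0.935480 = 207.641383

E0=207.6414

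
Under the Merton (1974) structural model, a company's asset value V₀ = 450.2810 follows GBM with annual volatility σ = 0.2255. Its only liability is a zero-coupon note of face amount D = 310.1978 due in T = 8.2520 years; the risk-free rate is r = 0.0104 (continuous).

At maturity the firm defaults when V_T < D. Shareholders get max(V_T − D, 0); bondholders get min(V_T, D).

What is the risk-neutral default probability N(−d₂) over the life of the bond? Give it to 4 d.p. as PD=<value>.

PD=0.3505

d₁ = [ln(V₀/D) + (r + σ²/2)T] / (σ√T)
   = [ln(450.2810/310.1978) + (0.0104 + 0.5·0.2255²)·8.2520] / (0.2255·√8.2520)
   = [0.372662 + 0.295629] / 0.647778 = 1.031666
d₂ = d₁ − σ√T = 1.031666 − 0.647778 = 0.383888
risk-neutral PD = N(−d₂) = N(-0.383888) = 0.350531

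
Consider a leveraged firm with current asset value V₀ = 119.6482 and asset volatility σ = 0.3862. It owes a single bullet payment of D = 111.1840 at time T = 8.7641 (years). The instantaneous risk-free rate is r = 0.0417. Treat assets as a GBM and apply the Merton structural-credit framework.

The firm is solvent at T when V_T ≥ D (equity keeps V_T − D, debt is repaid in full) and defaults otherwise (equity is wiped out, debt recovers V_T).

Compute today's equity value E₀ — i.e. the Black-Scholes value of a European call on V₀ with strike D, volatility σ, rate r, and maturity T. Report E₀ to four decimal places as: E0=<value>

d₁ = [ln(V₀/D) + (r + σ²/2)T] / (σ√T)
   = [ln(119.6482/111.1840) + (0.0417 + 0.5·0.3862²)·8.7641] / (0.3862·√8.7641)
   = [0.073369 + 1.019048] / 1.143315 = 0.955482
d₂ = d₁ − σ√T = 0.955482 − 1.143315 = -0.187833
N(d₁) = 0.830333,  N(d₂) = 0.425504,  e^(−rT) = 0.693875
E₀ = V₀·N(d₁) − D·e^(−rT)·N(d₂)
   = 119.6482·0.830333 − 111.1840·0.693875·0.425504 = 66.521155

E0=66.5212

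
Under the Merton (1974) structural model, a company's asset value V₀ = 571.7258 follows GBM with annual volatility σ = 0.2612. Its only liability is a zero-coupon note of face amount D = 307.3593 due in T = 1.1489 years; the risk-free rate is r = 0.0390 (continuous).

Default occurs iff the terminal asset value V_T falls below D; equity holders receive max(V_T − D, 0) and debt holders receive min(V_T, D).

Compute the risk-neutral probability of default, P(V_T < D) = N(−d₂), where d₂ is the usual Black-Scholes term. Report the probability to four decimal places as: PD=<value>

d₁ = [ln(V₀/D) + (r + σ²/2)T] / (σ√T)
   = [ln(571.7258/307.3593) + (0.0390 + 0.5·0.2612²)·1.1489] / (0.2612·√1.1489)
   = [0.620642 + 0.083999] / 0.279972 = 2.516830
d₂ = d₁ − σ√T = 2.516830 − 0.279972 = 2.236858
risk-neutral PD = N(−d₂) = N(-2.236858) = 0.012648

PD=0.0126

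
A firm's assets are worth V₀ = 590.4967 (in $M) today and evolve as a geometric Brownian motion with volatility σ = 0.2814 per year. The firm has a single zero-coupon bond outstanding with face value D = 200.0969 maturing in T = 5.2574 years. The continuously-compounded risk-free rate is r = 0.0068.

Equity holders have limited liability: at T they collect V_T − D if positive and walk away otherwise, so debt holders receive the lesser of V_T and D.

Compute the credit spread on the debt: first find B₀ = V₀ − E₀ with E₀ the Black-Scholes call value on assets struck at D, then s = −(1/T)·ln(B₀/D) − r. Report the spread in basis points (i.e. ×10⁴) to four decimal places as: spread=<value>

d₁ = [ln(V₀/D) + (r + σ²/2)T] / (σ√T)
   = [ln(590.4967/200.0969) + (0.0068 + 0.5·0.2814²)·5.2574] / (0.2814·√5.2574)
   = [1.082162 + 0.243906] / 0.645223 = 2.055211
d₂ = d₁ − σ√T = 2.055211 − 0.645223 = 1.409988
N(d₁) = 0.980071,  N(d₂) = 0.920728,  e^(−rT) = 0.964881
E₀ = V₀·N(d₁) − D·e^(−rT)·N(d₂)
   = 590.4967·0.980071 − 200.0969·0.964881·0.920728 = 400.963713
B₀ = V₀ − E₀ = 590.4967 − 400.963713 = 189.532987
spread = −(1/T)·ln(B₀/D) − r = −(1/5.2574)·ln(189.532987/200.0969) − 0.0068 = 0.00351663
in basis points: 0.00351663 × 10⁴ = 35.1663 bp

spread=35.1663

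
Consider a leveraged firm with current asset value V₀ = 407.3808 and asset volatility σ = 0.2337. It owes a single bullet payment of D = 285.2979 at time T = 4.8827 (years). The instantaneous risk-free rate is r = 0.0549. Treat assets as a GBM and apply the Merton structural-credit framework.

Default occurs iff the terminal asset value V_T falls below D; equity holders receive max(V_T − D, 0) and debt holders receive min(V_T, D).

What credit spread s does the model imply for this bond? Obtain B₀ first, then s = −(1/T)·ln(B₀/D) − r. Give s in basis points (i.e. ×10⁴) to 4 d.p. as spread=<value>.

d₁ = [ln(V₀/D) + (r + σ²/2)T] / (σ√T)
   = [ln(407.3808/285.2979) + (0.0549 + 0.5·0.2337²)·4.8827] / (0.2337·√4.8827)
   = [0.356214 + 0.401396] / 0.516403 = 1.467092
d₂ = d₁ − σ√T = 1.467092 − 0.516403 = 0.950689
N(d₁) = 0.928824,  N(d₂) = 0.829119,  e^(−rT) = 0.764862
E₀ = V₀·N(d₁) − D·e^(−rT)·N(d₂)
   = 407.3808·0.928824 − 285.2979·0.764862·0.829119 = 197.460381
B₀ = V₀ − E₀ = 407.3808 − 197.460381 = 209.920419
spread = −(1/T)·ln(B₀/D) − r = −(1/4.8827)·ln(209.920419/285.2979) − 0.0549 = 0.00793519
in basis points: 0.00793519 × 10⁴ = 79.3519 bp

spread=79.3519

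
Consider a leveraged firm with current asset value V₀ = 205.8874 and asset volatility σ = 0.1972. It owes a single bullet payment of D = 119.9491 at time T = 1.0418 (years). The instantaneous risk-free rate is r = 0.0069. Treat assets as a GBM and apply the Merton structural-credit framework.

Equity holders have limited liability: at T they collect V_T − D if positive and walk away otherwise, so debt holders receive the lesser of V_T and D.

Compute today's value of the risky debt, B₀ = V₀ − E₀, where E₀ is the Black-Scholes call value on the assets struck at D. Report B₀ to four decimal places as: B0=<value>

B0=119.0588

d₁ = [ln(V₀/D) + (r + σ²/2)T] / (σ√T)
   = [ln(205.8874/119.9491) + (0.0069 + 0.5·0.1972²)·1.0418] / (0.1972·√1.0418)
   = [0.540262 + 0.027445] / 0.201279 = 2.820494
d₂ = d₁ − σ√T = 2.820494 − 0.201279 = 2.619215
N(d₁) = 0.997603,  N(d₂) = 0.995593,  e^(−rT) = 0.992837
E₀ = V₀·N(d₁) − D·e^(−rT)·N(d₂)
   = 205.8874·0.997603 − 119.9491·0.992837·0.995593 = 86.828625
B₀ = V₀ − E₀ = 205.8874 − 86.828625 = 119.058775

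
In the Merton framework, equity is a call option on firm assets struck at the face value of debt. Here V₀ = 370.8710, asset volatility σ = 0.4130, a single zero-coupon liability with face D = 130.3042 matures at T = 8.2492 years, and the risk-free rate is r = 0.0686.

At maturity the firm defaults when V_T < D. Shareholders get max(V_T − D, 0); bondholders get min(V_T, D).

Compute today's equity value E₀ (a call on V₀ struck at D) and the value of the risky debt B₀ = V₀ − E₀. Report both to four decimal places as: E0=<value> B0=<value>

E0=303.8507 B0=67.0203

d₁ = [ln(V₀/D) + (r + σ²/2)T] / (σ√T)
   = [ln(370.8710/130.3042) + (0.0686 + 0.5·0.4130²)·8.2492] / (0.4130·√8.2492)
   = [1.045983 + 1.269424] / 1.186195 = 1.951962
d₂ = d₁ − σ√T = 1.951962 − 1.186195 = 0.765767
N(d₁) = 0.974529,  N(d₂) = 0.778093,  e^(−rT) = 0.567852
E₀ = V₀·N(d₁) − D·e^(−rT)·N(d₂)
   = 370.8710·0.974529 − 130.3042·0.567852·0.778093 = 303.850653
B₀ = V₀ − E₀ = 370.8710 − 303.850653 = 67.020347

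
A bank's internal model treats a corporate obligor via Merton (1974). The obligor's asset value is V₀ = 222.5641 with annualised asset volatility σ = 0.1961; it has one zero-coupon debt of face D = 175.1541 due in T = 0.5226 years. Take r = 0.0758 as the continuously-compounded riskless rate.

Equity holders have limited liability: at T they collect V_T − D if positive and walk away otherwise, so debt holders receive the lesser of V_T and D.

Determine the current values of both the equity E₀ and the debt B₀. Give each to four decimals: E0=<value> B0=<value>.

d₁ = [ln(V₀/D) + (r + σ²/2)T] / (σ√T)
   = [ln(222.5641/175.1541) + (0.0758 + 0.5·0.1961²)·0.5226] / (0.1961·√0.5226)
   = [0.239549 + 0.049661] / 0.141763 = 2.040101
d₂ = d₁ − σ√T = 2.040101 − 0.141763 = 1.898338
N(d₁) = 0.979330,  N(d₂) = 0.971174,  e^(−rT) = 0.961161
E₀ = V₀·N(d₁) − D·e^(−rT)·N(d₂)
   = 222.5641·0.979330 − 175.1541·0.961161·0.971174 = 54.465192
B₀ = V₀ − E₀ = 222.5641 − 54.465192 = 168.098908

E0=54.4652 B0=168.0989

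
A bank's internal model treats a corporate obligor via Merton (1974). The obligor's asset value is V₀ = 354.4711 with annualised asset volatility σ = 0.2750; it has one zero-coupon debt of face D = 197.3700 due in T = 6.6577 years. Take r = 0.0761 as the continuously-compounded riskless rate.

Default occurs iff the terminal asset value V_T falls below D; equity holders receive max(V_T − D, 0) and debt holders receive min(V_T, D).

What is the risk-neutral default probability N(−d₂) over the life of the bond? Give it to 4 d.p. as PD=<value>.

d₁ = [ln(V₀/D) + (r + σ²/2)T] / (σ√T)
   = [ln(354.4711/197.3700) + (0.0761 + 0.5·0.2750²)·6.6577] / (0.2750·√6.6577)
   = [0.585547 + 0.758395] / 0.709569 = 1.894025
d₂ = d₁ − σ√T = 1.894025 − 0.709569 = 1.184456
risk-neutral PD = N(−d₂) = N(-1.184456) = 0.118116

PD=0.1181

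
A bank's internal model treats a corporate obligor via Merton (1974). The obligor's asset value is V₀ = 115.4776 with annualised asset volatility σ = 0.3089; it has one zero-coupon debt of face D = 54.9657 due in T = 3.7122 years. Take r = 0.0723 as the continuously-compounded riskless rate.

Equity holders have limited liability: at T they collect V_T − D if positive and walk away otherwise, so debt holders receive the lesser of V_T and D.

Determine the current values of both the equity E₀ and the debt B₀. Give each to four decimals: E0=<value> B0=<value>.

E0=74.1869 B0=41.2907

d₁ = [ln(V₀/D) + (r + σ²/2)T] / (σ√T)
   = [ln(115.4776/54.9657) + (0.0723 + 0.5·0.3089²)·3.7122] / (0.3089·√3.7122)
   = [0.742367 + 0.445500] / 0.595160 = 1.995879
d₂ = d₁ − σ√T = 1.995879 − 0.595160 = 1.400719
N(d₁) = 0.977026,  N(d₂) = 0.919351,  e^(−rT) = 0.764608
E₀ = V₀·N(d₁) − D·e^(−rT)·N(d₂)
   = 115.4776·0.977026 − 54.9657·0.764608·0.919351 = 74.186912
B₀ = V₀ − E₀ = 115.4776 − 74.186912 = 41.290688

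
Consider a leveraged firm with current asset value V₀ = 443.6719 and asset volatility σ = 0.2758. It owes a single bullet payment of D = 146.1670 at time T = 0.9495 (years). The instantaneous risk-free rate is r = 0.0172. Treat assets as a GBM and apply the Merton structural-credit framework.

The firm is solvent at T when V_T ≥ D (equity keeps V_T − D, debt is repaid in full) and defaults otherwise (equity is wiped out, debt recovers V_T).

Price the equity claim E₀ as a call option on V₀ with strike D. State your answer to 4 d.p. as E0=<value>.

E0=299.8728

d₁ = [ln(V₀/D) + (r + σ²/2)T] / (σ√T)
   = [ln(443.6719/146.1670) + (0.0172 + 0.5·0.2758²)·0.9495] / (0.2758·√0.9495)
   = [1.110336 + 0.052444] / 0.268746 = 4.326687
d₂ = d₁ − σ√T = 4.326687 − 0.268746 = 4.057941
N(d₁) = 0.999992,  N(d₂) = 0.999975,  e^(−rT) = 0.983801
E₀ = V₀·N(d₁) − D·e^(−rT)·N(d₂)
   = 443.6719·0.999992 − 146.1670·0.983801·0.999975 = 299.872827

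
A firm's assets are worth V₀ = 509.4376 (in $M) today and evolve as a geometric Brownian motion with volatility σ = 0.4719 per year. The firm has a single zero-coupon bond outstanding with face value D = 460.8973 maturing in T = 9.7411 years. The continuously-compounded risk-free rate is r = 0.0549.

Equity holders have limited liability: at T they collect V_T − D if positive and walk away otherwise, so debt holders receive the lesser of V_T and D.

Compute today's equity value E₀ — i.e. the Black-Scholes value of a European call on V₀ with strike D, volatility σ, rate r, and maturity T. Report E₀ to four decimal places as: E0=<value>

E0=344.9271

d₁ = [ln(V₀/D) + (r + σ²/2)T] / (σ√T)
   = [ln(509.4376/460.8973) + (0.0549 + 0.5·0.4719²)·9.7411] / (0.4719·√9.7411)
   = [0.100132 + 1.619407] / 1.472835 = 1.167503
d₂ = d₁ − σ√T = 1.167503 − 1.472835 = -0.305331
N(d₁) = 0.878496,  N(d₂) = 0.380057,  e^(−rT) = 0.585794
E₀ = V₀·N(d₁) − D·e^(−rT)·N(d₂)
   = 509.4376·0.878496 − 460.8973·0.585794·0.380057 = 344.927133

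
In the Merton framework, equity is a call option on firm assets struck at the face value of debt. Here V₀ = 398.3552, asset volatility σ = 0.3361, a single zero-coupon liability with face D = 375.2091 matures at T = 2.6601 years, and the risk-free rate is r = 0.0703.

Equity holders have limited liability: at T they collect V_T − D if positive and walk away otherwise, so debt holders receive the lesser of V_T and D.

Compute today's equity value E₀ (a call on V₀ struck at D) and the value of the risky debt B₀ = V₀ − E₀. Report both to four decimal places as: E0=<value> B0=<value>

d₁ = [ln(V₀/D) + (r + σ²/2)T] / (σ√T)
   = [ln(398.3552/375.2091) + (0.0703 + 0.5·0.3361²)·2.6601] / (0.3361·√2.6601)
   = [0.059861 + 0.337252] / 0.548173 = 0.724429
d₂ = d₁ − σ√T = 0.724429 − 0.548173 = 0.176256
N(d₁) = 0.765599,  N(d₂) = 0.569954,  e^(−rT) = 0.829440
E₀ = V₀·N(d₁) − D·e^(−rT)·N(d₂)
   = 398.3552·0.765599 − 375.2091·0.829440·0.569954 = 127.603120
B₀ = V₀ − E₀ = 398.3552 − 127.603120 = 270.752080

E0=127.6031 B0=270.7521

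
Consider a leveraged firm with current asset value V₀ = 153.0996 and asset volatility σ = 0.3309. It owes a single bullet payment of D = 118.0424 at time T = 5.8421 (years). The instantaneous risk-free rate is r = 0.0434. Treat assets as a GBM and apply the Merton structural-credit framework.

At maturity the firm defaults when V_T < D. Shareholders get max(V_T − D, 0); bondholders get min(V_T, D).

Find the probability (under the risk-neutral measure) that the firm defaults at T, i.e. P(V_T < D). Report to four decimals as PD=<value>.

PD=0.4043

d₁ = [ln(V₀/D) + (r + σ²/2)T] / (σ√T)
   = [ln(153.0996/118.0424) + (0.0434 + 0.5·0.3309²)·5.8421] / (0.3309·√5.8421)
   = [0.260045 + 0.573387] / 0.799800 = 1.042051
d₂ = d₁ − σ√T = 1.042051 − 0.799800 = 0.242251
risk-neutral PD = N(−d₂) = N(-0.242251) = 0.404293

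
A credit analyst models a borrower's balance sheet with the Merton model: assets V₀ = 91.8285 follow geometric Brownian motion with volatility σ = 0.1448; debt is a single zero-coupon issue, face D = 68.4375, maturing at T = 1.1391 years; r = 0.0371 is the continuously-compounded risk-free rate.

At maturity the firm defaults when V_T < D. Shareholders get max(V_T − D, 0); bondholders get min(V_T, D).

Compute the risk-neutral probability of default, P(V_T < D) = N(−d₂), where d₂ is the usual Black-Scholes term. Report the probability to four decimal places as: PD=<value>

d₁ = [ln(V₀/D) + (r + σ²/2)T] / (σ√T)
   = [ln(91.8285/68.4375) + (0.0371 + 0.5·0.1448²)·1.1391] / (0.1448·√1.1391)
   = [0.294002 + 0.054202] / 0.154543 = 2.253121
d₂ = d₁ − σ√T = 2.253121 − 0.154543 = 2.098578
risk-neutral PD = N(−d₂) = N(-2.098578) = 0.017927

PD=0.0179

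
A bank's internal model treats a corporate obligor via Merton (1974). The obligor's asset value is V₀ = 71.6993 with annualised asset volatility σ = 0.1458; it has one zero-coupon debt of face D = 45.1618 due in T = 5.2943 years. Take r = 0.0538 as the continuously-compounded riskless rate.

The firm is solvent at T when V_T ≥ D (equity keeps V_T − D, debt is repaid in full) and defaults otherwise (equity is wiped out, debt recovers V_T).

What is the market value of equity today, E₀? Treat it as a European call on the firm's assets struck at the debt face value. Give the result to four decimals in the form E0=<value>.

E0=37.8054

d₁ = [ln(V₀/D) + (r + σ²/2)T] / (σ√T)
   = [ln(71.6993/45.1618) + (0.0538 + 0.5·0.1458²)·5.2943] / (0.1458·√5.2943)
   = [0.462229 + 0.341106] / 0.335476 = 2.394610
d₂ = d₁ − σ√T = 2.394610 − 0.335476 = 2.059134
N(d₁) = 0.991681,  N(d₂) = 0.980259,  e^(−rT) = 0.752140
E₀ = V₀·N(d₁) − D·e^(−rT)·N(d₂)
   = 71.6993·0.991681 − 45.1618·0.752140·0.980259 = 37.805406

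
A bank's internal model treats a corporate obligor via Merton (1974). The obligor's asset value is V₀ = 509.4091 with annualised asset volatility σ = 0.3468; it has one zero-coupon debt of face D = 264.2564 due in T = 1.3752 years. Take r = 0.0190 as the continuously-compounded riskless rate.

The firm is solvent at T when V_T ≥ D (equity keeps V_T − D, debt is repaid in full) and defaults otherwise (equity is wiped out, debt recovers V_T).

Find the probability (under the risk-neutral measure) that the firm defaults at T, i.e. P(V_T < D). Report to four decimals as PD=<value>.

PD=0.0701

d₁ = [ln(V₀/D) + (r + σ²/2)T] / (σ√T)
   = [ln(509.4091/264.2564) + (0.0190 + 0.5·0.3468²)·1.3752] / (0.3468·√1.3752)
   = [0.656332 + 0.108827] / 0.406689 = 1.881435
d₂ = d₁ − σ√T = 1.881435 − 0.406689 = 1.474746
risk-neutral PD = N(−d₂) = N(-1.474746) = 0.070140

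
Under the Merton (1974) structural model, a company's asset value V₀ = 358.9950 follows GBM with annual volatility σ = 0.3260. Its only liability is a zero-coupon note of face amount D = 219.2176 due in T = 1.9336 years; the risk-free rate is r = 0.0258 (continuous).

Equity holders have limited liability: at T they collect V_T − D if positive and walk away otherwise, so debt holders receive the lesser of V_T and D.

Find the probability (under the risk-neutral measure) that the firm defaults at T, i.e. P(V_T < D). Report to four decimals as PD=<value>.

d₁ = [ln(V₀/D) + (r + σ²/2)T] / (σ√T)
   = [ln(358.9950/219.2176) + (0.0258 + 0.5·0.3260²)·1.9336] / (0.3260·√1.9336)
   = [0.493244 + 0.152635] / 0.453316 = 1.424786
d₂ = d₁ − σ√T = 1.424786 − 0.453316 = 0.971470
risk-neutral PD = N(−d₂) = N(-0.971470) = 0.165657

PD=0.1657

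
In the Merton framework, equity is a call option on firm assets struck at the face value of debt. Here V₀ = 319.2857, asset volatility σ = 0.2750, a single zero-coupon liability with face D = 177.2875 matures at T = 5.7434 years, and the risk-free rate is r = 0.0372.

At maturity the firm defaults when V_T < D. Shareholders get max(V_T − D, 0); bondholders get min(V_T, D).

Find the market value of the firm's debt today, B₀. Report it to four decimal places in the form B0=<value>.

B0=135.8212

d₁ = [ln(V₀/D) + (r + σ²/2)T] / (σ√T)
   = [ln(319.2857/177.2875) + (0.0372 + 0.5·0.2750²)·5.7434] / (0.2750·√5.7434)
   = [0.588314 + 0.430827] / 0.659048 = 1.546382
d₂ = d₁ − σ√T = 1.546382 − 0.659048 = 0.887334
N(d₁) = 0.938994,  N(d₂) = 0.812550,  e^(−rT) = 0.807627
E₀ = V₀·N(d₁) − D·e^(−rT)·N(d₂)
   = 319.2857·0.938994 − 177.2875·0.807627·0.812550 = 183.464519
B₀ = V₀ − E₀ = 319.2857 − 183.464519 = 135.821181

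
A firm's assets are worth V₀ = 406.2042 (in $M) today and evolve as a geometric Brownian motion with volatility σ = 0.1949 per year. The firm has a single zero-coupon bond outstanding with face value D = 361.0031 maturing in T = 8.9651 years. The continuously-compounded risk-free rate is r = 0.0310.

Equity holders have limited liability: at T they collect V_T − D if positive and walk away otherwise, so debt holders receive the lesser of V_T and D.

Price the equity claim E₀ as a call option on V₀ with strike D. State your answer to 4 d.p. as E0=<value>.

E0=160.9363

d₁ = [ln(V₀/D) + (r + σ²/2)T] / (σ√T)
   = [ln(406.2042/361.0031) + (0.0310 + 0.5·0.1949²)·8.9651] / (0.1949·√8.9651)
   = [0.117969 + 0.448192] / 0.583565 = 0.970177
d₂ = d₁ − σ√T = 0.970177 − 0.583565 = 0.386612
N(d₁) = 0.834021,  N(d₂) = 0.650478,  e^(−rT) = 0.757359
E₀ = V₀·N(d₁) − D·e^(−rT)·N(d₂)
   = 406.2042·0.834021 − 361.0031·0.757359·0.650478 = 160.936260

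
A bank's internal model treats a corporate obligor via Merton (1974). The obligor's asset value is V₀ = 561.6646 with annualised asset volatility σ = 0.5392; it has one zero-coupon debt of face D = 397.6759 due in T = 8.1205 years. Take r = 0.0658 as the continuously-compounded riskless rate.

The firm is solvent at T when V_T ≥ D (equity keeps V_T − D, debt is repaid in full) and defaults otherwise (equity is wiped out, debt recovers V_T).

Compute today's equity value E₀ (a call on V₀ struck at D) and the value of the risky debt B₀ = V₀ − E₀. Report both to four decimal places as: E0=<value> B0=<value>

E0=412.6707 B0=148.9939

d₁ = [ln(V₀/D) + (r + σ²/2)T] / (σ√T)
   = [ln(561.6646/397.6759) + (0.0658 + 0.5·0.5392²)·8.1205] / (0.5392·√8.1205)
   = [0.345268 + 1.714792] / 1.536531 = 1.340721
d₂ = d₁ − σ√T = 1.340721 − 1.536531 = -0.195809
N(d₁) = 0.909995,  N(d₂) = 0.422380,  e^(−rT) = 0.586062
E₀ = V₀·N(d₁) − D·e^(−rT)·N(d₂)
   = 561.6646·0.909995 − 397.6759·0.586062·0.422380 = 412.670678
B₀ = V₀ − E₀ = 561.6646 − 412.670678 = 148.993922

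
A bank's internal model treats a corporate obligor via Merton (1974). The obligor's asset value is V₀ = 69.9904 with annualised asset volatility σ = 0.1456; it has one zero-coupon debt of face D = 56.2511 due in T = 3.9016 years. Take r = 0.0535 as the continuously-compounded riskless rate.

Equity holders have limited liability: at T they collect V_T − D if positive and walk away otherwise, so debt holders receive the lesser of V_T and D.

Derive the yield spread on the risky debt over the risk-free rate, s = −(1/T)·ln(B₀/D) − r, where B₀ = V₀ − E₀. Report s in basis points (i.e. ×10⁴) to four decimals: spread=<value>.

spread=27.5774

d₁ = [ln(V₀/D) + (r + σ²/2)T] / (σ√T)
   = [ln(69.9904/56.2511) + (0.0535 + 0.5·0.1456²)·3.9016] / (0.1456·√3.9016)
   = [0.218532 + 0.250091] / 0.287596 = 1.629452
d₂ = d₁ − σ√T = 1.629452 − 0.287596 = 1.341856
N(d₁) = 0.948391,  N(d₂) = 0.910179,  e^(−rT) = 0.811610
E₀ = V₀·N(d₁) − D·e^(−rT)·N(d₂)
   = 69.9904·0.948391 − 56.2511·0.811610·0.910179 = 24.825042
B₀ = V₀ − E₀ = 69.9904 − 24.825042 = 45.165358
spread = −(1/T)·ln(B₀/D) − r = −(1/3.9016)·ln(45.165358/56.2511) − 0.0535 = 0.00275774
in basis points: 0.00275774 × 10⁴ = 27.5774 bp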